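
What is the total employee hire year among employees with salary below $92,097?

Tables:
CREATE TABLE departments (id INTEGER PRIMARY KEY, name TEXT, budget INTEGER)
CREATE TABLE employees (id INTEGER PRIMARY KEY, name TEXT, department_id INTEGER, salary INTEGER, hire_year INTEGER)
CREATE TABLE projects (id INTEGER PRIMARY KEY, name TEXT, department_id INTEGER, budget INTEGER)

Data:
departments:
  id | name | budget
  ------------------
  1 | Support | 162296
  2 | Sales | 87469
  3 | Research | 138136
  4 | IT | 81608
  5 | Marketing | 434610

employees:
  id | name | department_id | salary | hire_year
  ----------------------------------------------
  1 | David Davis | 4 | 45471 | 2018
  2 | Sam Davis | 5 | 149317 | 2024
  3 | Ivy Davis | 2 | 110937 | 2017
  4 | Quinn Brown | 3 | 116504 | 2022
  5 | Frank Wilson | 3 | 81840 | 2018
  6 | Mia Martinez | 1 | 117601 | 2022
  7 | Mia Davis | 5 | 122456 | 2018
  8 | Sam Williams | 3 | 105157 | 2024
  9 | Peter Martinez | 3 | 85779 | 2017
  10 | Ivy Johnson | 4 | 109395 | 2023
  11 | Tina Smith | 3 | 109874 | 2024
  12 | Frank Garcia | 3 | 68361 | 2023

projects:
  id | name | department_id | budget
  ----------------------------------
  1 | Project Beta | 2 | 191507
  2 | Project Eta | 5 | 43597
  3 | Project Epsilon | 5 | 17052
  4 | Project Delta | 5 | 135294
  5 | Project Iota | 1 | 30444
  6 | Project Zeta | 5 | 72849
SELECT SUM(hire_year) FROM employees WHERE salary < 92097

Execution result:
8076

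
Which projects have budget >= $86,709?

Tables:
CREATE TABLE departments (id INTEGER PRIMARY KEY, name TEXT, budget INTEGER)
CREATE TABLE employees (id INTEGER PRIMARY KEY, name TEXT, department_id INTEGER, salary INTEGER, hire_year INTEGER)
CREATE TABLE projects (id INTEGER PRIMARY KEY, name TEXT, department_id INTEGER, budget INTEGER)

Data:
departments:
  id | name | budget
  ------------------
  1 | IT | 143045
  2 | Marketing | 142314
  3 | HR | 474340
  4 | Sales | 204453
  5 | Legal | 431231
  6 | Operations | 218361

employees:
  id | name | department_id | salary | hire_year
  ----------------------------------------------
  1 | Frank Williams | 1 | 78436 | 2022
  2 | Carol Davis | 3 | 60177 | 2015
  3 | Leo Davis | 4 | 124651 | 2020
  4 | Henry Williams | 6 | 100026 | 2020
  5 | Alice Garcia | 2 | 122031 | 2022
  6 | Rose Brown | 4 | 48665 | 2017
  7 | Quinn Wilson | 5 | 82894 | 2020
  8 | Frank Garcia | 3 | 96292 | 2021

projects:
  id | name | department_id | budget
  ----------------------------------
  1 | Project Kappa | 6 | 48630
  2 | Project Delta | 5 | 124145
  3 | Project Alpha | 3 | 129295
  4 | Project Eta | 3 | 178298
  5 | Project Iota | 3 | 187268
SELECT name, budget FROM projects WHERE budget >= 86709

Execution result:
name | budget
Project Delta | 124145
Project Alpha | 129295
Project Eta | 178298
Project Iota | 187268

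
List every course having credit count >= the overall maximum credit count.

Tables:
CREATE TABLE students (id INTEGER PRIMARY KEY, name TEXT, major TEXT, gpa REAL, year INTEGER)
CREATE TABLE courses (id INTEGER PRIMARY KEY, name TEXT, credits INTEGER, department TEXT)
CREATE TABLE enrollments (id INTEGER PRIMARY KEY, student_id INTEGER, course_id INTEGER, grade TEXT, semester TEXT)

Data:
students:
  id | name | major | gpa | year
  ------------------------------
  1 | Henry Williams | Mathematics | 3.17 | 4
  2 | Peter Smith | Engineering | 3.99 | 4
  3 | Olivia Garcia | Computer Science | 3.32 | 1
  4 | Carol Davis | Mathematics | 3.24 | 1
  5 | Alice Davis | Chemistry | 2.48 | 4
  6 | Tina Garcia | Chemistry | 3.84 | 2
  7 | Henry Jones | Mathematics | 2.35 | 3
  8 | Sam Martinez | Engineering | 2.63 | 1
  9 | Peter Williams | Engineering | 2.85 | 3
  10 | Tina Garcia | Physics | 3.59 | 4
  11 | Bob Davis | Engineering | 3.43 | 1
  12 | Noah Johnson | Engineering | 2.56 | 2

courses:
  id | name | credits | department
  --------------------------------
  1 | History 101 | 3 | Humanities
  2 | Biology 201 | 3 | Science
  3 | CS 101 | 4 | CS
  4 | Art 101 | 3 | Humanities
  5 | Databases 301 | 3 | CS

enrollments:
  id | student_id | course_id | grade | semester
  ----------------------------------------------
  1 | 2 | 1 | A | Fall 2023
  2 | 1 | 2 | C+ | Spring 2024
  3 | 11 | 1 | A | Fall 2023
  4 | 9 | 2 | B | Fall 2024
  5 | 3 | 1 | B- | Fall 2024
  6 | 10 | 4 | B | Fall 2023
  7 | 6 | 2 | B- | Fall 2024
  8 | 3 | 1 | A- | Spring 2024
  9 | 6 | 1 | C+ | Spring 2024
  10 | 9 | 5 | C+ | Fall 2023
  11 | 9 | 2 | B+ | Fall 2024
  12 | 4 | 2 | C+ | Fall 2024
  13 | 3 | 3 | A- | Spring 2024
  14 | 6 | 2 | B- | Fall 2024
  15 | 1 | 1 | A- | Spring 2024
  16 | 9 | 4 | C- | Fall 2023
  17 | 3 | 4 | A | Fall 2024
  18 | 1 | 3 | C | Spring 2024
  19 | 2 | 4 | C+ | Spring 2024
SELECT name, credits FROM courses WHERE credits >= (SELECT MAX(credits) FROM courses)

Execution result:
name | credits
CS 101 | 4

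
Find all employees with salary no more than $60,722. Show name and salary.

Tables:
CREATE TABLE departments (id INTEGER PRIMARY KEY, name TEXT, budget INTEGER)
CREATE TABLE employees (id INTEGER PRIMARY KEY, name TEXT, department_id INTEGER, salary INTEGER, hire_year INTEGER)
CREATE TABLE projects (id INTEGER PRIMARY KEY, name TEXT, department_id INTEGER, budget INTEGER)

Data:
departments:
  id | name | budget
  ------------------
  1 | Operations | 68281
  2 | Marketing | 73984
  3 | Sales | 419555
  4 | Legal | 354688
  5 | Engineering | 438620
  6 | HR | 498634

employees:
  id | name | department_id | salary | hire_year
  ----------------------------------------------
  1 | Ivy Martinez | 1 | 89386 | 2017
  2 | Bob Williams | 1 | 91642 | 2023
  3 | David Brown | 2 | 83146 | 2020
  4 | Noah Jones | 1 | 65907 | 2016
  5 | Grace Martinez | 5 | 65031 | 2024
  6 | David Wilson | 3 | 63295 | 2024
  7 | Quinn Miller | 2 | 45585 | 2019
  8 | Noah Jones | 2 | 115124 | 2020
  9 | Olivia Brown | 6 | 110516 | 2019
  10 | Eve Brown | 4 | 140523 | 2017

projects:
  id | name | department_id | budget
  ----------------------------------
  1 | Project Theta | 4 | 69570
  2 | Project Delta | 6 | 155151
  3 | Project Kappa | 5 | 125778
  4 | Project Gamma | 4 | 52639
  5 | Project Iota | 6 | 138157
SELECT name, salary FROM employees WHERE salary <= 60722

Execution result:
name | salary
Quinn Miller | 45585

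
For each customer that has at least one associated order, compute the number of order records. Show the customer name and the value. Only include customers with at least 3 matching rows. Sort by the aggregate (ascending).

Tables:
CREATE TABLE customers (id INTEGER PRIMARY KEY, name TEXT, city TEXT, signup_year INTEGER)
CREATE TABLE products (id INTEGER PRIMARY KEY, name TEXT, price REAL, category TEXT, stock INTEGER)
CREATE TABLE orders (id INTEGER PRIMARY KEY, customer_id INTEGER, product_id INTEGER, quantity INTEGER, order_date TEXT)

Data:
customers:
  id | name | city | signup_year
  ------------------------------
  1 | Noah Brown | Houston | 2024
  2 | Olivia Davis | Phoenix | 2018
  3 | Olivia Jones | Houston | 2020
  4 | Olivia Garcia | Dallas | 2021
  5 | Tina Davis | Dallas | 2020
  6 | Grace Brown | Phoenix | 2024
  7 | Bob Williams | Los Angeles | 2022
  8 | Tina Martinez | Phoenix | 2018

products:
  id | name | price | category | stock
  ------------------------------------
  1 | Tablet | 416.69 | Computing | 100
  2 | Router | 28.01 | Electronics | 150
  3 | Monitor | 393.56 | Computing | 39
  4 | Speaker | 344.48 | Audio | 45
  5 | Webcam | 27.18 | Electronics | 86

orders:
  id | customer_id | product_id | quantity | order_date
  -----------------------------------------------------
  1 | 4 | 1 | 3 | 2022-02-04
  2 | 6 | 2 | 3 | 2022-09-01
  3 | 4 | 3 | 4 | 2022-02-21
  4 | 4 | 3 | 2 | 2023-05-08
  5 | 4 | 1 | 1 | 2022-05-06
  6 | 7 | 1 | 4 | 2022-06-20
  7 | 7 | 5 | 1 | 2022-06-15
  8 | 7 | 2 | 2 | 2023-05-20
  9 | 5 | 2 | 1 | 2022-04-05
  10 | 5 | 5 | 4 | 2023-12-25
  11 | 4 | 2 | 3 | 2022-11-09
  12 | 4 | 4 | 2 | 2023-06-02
SELECT p.name, COUNT(*) AS n FROM orders c JOIN customers p ON c.customer_id = p.id GROUP BY p.id, p.name HAVING COUNT(*) >= 3 ORDER BY n ASC

Execution result:
name | n
Bob Williams | 3
Olivia Garcia | 6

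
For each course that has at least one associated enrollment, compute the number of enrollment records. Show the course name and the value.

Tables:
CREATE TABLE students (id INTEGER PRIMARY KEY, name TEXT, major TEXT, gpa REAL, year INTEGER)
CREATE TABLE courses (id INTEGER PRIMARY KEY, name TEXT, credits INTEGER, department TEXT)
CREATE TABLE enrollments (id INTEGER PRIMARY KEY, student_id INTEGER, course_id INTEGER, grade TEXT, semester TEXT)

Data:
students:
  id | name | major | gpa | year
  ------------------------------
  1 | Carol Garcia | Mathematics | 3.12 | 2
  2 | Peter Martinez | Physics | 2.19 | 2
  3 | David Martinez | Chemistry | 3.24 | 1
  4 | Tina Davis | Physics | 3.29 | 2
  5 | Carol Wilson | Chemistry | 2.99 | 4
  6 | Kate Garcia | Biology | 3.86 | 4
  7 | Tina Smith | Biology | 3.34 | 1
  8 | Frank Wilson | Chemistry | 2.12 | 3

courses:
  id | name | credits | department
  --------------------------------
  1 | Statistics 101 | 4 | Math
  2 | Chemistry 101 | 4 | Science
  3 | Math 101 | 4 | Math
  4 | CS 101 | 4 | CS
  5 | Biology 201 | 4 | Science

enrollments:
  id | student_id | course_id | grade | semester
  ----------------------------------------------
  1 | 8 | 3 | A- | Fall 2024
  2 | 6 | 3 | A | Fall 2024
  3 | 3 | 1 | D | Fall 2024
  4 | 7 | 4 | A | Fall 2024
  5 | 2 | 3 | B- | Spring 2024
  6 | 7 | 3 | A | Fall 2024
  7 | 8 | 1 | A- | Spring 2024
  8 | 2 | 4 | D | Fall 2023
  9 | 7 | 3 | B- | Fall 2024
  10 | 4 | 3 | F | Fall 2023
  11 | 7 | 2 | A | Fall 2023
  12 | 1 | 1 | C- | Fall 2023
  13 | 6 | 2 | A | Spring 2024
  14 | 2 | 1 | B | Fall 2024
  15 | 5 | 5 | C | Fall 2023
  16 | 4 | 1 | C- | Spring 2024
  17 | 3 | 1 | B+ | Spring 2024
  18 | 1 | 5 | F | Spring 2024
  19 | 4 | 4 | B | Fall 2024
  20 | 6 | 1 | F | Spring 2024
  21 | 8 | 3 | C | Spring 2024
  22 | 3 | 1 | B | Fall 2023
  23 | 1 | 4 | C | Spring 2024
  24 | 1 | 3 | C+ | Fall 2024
SELECT p.name, COUNT(*) AS n FROM enrollments c JOIN courses p ON c.course_id = p.id GROUP BY p.id, p.name

Execution result:
name | n
Statistics 101 | 8
Chemistry 101 | 2
Math 101 | 8
CS 101 | 4
Biology 201 | 2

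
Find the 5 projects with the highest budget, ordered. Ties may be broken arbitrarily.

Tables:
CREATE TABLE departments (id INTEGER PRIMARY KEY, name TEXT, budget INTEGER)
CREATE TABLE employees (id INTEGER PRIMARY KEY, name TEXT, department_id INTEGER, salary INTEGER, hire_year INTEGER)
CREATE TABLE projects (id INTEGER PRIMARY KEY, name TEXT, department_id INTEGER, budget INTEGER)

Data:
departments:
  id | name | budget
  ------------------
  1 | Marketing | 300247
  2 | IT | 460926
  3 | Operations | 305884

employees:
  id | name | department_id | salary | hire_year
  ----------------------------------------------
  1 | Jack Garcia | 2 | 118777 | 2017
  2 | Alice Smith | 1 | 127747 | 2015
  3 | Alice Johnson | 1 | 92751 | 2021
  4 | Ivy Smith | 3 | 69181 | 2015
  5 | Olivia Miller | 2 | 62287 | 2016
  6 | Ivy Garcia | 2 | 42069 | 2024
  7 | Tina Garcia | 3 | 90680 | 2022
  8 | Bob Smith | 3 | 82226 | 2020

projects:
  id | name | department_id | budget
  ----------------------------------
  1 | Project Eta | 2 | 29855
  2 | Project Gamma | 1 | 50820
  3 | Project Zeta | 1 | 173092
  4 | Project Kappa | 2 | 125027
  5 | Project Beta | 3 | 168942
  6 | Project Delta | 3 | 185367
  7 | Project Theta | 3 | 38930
SELECT name, budget FROM projects ORDER BY budget DESC LIMIT 5

Execution result:
name | budget
Project Delta | 185367
Project Zeta | 173092
Project Beta | 168942
Project Kappa | 125027
Project Gamma | 50820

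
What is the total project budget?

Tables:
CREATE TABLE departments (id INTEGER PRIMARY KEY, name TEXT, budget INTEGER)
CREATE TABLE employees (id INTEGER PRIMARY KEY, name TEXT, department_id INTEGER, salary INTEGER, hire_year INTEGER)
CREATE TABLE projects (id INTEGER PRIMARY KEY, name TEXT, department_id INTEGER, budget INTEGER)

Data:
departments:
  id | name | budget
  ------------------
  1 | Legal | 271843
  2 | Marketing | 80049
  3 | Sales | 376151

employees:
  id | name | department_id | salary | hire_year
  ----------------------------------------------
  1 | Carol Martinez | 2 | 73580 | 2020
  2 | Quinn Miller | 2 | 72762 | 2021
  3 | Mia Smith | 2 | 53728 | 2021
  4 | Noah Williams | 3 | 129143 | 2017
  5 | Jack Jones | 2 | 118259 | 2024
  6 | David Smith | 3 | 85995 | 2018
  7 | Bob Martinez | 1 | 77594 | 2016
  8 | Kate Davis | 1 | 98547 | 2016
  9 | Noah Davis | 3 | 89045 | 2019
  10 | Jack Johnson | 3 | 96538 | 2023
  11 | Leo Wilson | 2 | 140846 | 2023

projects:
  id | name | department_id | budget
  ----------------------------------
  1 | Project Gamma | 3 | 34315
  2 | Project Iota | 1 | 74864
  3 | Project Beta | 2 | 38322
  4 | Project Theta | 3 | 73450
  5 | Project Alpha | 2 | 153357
SELECT SUM(budget) FROM projects

Execution result:
374308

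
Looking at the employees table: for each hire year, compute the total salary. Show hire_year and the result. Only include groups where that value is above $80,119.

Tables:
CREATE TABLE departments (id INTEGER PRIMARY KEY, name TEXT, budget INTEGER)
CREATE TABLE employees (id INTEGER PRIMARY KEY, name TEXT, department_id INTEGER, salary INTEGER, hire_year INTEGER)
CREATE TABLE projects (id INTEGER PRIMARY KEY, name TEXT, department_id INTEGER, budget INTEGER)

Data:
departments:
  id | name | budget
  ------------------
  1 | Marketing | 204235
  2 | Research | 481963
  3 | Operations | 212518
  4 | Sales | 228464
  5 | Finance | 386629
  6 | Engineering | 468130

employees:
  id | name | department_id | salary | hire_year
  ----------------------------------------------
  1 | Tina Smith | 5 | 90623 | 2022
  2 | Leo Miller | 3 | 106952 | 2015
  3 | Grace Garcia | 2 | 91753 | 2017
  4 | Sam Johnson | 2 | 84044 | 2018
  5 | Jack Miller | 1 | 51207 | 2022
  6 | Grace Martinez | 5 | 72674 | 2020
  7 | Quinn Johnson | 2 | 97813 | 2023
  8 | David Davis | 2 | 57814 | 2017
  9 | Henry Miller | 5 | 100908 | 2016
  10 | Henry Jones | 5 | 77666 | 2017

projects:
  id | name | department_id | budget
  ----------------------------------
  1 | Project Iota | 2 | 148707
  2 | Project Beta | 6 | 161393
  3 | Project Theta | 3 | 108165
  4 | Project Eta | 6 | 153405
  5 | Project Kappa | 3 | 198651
SELECT hire_year, SUM(salary) AS sum_salary FROM employees GROUP BY hire_year HAVING SUM(salary) > 80119

Execution result:
hire_year | sum_salary
2015 | 106952
2016 | 100908
2017 | 227233
2018 | 84044
2022 | 141830
2023 | 97813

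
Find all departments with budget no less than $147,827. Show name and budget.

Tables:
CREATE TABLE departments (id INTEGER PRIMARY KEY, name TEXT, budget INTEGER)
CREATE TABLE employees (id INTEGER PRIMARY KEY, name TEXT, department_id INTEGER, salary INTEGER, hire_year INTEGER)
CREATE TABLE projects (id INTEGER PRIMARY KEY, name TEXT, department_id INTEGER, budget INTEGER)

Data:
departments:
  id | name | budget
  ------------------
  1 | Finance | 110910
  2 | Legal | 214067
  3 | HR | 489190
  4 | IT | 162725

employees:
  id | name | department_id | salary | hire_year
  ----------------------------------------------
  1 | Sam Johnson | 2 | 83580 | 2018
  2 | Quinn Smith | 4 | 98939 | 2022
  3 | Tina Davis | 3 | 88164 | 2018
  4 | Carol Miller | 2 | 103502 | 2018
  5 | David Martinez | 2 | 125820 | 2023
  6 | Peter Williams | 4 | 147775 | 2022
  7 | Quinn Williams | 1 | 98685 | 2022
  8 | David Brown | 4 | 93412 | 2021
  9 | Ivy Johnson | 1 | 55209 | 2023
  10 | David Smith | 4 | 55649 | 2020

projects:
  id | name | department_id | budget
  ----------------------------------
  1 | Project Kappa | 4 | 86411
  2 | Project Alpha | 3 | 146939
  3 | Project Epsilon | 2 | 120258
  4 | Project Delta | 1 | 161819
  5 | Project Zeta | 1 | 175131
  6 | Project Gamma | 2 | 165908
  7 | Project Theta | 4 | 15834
SELECT name, budget FROM departments WHERE budget >= 147827

Execution result:
name | budget
Legal | 214067
HR | 489190
IT | 162725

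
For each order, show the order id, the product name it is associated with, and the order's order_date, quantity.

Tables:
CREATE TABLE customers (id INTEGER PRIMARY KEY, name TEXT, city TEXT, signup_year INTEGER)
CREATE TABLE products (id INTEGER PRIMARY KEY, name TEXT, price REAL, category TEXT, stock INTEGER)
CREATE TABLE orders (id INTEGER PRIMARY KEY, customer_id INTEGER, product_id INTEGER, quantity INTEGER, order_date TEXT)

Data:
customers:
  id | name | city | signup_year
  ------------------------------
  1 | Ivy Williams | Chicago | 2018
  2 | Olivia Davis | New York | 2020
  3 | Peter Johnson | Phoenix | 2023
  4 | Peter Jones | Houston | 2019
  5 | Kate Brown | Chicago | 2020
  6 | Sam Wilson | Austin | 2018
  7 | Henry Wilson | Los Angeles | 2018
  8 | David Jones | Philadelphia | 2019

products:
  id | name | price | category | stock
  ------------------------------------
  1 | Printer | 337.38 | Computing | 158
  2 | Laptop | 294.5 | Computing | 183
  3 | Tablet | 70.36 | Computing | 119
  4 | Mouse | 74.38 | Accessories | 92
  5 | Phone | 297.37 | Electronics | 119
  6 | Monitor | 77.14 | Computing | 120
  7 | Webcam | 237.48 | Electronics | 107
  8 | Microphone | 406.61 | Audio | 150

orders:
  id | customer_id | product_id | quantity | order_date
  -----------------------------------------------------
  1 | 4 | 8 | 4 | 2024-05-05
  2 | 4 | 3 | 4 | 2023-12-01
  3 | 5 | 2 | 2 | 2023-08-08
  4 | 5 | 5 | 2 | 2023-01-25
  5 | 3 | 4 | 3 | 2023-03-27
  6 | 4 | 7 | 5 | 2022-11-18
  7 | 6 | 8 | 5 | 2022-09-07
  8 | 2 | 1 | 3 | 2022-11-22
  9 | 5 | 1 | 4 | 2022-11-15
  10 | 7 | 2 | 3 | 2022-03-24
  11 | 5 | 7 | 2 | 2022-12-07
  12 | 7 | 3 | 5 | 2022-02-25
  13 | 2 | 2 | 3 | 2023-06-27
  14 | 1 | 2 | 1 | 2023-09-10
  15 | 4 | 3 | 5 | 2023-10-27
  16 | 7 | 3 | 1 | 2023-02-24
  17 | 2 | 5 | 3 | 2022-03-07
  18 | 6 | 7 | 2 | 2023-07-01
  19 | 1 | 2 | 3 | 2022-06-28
SELECT c.id, p.name AS product, c.order_date, c.quantity FROM orders c JOIN products p ON c.product_id = p.id

Execution result:
id | product | order_date | quantity
1 | Microphone | 2024-05-05 | 4
2 | Tablet | 2023-12-01 | 4
3 | Laptop | 2023-08-08 | 2
4 | Phone | 2023-01-25 | 2
5 | Mouse | 2023-03-27 | 3
6 | Webcam | 2022-11-18 | 5
7 | Microphone | 2022-09-07 | 5
8 | Printer | 2022-11-22 | 3
9 | Printer | 2022-11-15 | 4
10 | Laptop | 2022-03-24 | 3
11 | Webcam | 2022-12-07 | 2
12 | Tablet | 2022-02-25 | 5
13 | Laptop | 2023-06-27 | 3
14 | Laptop | 2023-09-10 | 1
15 | Tablet | 2023-10-27 | 5
16 | Tablet | 2023-02-24 | 1
17 | Phone | 2022-03-07 | 3
18 | Webcam | 2023-07-01 | 2
19 | Laptop | 2022-06-28 | 3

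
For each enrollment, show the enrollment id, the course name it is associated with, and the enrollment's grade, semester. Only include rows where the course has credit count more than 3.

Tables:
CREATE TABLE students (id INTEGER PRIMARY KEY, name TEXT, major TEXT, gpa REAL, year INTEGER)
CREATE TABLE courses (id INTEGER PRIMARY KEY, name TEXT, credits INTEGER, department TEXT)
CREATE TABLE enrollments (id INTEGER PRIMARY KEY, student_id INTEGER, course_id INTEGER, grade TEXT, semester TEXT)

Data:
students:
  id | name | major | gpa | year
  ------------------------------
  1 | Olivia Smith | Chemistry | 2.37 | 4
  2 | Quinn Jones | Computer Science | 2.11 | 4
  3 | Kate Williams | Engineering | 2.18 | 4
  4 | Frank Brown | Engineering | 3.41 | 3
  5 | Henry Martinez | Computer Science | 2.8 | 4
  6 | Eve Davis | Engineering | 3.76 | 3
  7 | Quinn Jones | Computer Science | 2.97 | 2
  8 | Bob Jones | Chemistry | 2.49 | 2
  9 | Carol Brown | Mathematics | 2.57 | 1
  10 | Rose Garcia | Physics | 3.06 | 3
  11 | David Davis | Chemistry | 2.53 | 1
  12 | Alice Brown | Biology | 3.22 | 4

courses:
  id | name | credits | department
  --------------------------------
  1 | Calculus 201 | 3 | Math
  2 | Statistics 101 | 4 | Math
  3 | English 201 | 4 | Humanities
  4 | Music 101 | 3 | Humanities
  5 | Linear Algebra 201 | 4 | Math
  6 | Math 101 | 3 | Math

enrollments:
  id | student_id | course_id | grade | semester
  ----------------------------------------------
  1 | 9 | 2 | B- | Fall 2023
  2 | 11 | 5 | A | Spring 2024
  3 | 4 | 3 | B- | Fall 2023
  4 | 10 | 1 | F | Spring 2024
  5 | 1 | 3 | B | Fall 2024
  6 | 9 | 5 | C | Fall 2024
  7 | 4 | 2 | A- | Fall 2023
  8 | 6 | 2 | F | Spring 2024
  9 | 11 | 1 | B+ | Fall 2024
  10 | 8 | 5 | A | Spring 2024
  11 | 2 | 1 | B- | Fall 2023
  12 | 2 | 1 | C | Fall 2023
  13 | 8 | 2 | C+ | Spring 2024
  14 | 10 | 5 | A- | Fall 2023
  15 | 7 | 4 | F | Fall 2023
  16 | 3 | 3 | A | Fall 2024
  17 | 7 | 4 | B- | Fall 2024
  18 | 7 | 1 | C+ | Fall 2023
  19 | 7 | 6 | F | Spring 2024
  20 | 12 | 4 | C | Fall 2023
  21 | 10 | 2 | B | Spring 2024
SELECT c.id, p.name AS course, c.grade, c.semester FROM enrollments c JOIN courses p ON c.course_id = p.id WHERE p.credits > 3

Execution result:
id | course | grade | semester
1 | Statistics 101 | B- | Fall 2023
2 | Linear Algebra 201 | A | Spring 2024
3 | English 201 | B- | Fall 2023
5 | English 201 | B | Fall 2024
6 | Linear Algebra 201 | C | Fall 2024
7 | Statistics 101 | A- | Fall 2023
8 | Statistics 101 | F | Spring 2024
10 | Linear Algebra 201 | A | Spring 2024
13 | Statistics 101 | C+ | Spring 2024
14 | Linear Algebra 201 | A- | Fall 2023
16 | English 201 | A | Fall 2024
21 | Statistics 101 | B | Spring 2024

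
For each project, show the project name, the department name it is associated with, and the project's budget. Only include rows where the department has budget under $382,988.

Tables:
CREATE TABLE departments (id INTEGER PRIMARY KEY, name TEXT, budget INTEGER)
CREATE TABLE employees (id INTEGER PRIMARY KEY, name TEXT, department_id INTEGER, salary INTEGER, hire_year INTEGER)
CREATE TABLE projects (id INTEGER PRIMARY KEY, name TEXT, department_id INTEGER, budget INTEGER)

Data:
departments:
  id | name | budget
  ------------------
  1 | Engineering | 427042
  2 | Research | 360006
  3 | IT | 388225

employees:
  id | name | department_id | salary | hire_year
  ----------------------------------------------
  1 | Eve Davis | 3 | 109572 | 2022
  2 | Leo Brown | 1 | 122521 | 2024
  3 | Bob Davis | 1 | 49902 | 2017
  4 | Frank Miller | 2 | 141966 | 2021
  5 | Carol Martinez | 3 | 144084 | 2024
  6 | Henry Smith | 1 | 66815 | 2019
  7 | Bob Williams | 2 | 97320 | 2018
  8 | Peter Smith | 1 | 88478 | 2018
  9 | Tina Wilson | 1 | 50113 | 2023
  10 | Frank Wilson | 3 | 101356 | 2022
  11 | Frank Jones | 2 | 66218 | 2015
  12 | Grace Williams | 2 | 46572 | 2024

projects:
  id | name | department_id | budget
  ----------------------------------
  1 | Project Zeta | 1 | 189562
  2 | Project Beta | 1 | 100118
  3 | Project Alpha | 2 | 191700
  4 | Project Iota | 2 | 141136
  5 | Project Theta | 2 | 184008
SELECT c.name, p.name AS department, c.budget FROM projects c JOIN departments p ON c.department_id = p.id WHERE p.budget < 382988

Execution result:
name | department | budget
Project Alpha | Research | 191700
Project Iota | Research | 141136
Project Theta | Research | 184008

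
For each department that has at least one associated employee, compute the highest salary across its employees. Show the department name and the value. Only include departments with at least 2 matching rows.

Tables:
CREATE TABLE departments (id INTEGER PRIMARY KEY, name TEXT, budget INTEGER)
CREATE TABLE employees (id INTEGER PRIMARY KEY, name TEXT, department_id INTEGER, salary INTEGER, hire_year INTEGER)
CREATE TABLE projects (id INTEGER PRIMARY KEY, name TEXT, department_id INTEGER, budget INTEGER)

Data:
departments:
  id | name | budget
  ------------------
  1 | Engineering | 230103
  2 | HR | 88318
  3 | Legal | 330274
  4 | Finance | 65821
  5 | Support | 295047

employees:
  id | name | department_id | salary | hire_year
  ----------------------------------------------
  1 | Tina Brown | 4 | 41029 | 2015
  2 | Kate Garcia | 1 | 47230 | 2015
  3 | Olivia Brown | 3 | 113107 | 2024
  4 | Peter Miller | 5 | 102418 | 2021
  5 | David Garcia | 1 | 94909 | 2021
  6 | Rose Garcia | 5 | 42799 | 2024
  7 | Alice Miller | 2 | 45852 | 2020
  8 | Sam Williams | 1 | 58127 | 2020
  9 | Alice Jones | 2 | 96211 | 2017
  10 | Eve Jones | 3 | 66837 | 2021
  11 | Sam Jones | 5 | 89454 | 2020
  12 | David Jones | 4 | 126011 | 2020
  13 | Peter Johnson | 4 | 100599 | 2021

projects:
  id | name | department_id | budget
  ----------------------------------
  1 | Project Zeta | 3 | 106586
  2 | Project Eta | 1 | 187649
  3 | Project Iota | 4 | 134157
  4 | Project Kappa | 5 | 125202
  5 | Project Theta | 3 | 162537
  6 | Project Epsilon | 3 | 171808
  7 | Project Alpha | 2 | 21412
SELECT p.name, MAX(c.salary) AS max_salary FROM employees c JOIN departments p ON c.department_id = p.id GROUP BY p.id, p.name HAVING COUNT(*) >= 2

Execution result:
name | max_salary
Engineering | 94909
HR | 96211
Legal | 113107
Finance | 126011
Support | 102418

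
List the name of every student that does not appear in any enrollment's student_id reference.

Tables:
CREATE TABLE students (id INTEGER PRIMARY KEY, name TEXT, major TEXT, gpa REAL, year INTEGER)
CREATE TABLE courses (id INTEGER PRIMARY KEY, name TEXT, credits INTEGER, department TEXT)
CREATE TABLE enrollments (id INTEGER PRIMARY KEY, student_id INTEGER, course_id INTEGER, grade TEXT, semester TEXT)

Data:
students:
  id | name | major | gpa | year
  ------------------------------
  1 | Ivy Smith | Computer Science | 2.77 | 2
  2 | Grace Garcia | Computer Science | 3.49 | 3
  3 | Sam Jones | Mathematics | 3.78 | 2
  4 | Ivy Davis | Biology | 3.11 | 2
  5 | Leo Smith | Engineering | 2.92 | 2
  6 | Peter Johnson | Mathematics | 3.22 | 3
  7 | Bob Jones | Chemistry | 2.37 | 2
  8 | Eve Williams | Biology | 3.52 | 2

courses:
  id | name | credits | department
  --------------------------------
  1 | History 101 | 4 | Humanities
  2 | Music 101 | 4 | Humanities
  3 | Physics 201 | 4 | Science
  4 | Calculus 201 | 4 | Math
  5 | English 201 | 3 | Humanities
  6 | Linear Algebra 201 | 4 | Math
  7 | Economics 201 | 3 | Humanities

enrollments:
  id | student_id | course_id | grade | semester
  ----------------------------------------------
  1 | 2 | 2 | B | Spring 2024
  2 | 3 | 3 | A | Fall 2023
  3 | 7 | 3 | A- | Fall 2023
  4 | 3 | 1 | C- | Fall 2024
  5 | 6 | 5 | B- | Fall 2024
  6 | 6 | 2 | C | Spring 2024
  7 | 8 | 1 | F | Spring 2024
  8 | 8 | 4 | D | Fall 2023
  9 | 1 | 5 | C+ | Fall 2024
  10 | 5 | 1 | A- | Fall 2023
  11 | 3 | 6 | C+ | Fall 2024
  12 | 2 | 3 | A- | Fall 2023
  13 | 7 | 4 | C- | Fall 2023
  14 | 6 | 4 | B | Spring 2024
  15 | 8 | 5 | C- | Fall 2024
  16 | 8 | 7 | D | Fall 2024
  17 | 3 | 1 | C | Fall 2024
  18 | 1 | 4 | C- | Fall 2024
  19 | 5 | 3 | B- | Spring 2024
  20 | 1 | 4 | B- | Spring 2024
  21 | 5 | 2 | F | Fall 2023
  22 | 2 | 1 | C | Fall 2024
SELECT p.name FROM students p LEFT JOIN enrollments c ON c.student_id = p.id WHERE c.id IS NULL

Execution result:
Ivy Davis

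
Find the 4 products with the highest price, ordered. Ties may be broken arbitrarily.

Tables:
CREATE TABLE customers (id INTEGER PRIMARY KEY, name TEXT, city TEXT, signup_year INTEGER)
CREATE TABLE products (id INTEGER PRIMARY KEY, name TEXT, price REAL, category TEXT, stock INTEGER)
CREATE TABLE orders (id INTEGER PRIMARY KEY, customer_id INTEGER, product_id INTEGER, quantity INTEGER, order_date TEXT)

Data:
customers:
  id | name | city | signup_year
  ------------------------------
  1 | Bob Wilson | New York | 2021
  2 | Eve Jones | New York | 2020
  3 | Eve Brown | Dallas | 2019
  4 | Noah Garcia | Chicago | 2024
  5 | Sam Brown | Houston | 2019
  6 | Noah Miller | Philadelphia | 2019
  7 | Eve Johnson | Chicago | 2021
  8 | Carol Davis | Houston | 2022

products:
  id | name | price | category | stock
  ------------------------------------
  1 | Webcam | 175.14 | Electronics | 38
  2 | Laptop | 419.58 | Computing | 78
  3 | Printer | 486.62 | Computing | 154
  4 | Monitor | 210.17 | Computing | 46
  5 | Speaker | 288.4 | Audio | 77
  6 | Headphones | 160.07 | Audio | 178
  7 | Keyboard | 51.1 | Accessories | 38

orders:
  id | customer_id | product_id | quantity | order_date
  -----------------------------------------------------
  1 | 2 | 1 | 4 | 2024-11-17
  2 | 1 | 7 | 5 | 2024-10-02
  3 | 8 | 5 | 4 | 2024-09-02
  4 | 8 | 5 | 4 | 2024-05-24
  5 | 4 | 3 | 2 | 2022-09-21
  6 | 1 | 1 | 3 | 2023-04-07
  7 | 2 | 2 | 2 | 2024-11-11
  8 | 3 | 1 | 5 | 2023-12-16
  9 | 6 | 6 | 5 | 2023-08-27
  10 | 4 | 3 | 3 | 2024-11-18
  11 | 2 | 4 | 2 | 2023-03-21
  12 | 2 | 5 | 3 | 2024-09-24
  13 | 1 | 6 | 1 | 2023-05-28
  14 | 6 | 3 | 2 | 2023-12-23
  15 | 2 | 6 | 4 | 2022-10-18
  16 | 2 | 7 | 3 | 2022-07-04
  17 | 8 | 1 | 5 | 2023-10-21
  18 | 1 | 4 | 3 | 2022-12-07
SELECT name, price FROM products ORDER BY price DESC LIMIT 4

Execution result:
name | price
Printer | 486.62
Laptop | 419.58
Speaker | 288.40
Monitor | 210.17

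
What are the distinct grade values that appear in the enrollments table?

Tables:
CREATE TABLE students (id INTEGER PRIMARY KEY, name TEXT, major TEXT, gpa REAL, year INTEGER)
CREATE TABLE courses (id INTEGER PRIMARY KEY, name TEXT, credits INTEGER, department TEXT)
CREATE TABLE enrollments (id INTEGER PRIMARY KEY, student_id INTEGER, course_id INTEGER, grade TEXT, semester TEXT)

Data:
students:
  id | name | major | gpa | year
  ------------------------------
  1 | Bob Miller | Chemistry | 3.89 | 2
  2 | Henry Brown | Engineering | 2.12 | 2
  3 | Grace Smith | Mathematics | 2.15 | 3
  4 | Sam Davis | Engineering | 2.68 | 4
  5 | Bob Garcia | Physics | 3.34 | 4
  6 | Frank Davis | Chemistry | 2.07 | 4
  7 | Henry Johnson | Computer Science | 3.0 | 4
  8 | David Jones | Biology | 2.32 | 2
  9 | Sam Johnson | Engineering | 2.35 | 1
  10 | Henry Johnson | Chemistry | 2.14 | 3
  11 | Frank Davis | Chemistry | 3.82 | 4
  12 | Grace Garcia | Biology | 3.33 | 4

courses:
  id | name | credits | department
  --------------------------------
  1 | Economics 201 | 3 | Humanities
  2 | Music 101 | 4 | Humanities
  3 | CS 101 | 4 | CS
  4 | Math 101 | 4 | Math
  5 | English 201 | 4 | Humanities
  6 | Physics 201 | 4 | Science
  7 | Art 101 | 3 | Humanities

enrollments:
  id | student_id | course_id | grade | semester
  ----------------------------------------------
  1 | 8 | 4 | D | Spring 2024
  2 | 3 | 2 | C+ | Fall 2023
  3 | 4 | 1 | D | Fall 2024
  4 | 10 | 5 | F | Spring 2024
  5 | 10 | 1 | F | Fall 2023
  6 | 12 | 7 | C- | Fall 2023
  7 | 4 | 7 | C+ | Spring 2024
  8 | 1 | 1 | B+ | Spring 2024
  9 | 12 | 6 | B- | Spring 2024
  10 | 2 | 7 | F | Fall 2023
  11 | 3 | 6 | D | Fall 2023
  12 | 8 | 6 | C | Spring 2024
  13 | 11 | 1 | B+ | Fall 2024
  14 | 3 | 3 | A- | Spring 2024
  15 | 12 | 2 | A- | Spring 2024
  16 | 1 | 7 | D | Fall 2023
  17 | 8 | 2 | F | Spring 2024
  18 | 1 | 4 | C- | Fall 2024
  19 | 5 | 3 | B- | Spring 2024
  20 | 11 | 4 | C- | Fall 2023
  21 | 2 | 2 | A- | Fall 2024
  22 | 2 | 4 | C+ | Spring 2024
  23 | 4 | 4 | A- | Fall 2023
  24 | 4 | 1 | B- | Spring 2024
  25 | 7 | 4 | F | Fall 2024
SELECT DISTINCT grade FROM enrollments

Execution result:
grade
D
C+
F
C-
B+
B-
C
A-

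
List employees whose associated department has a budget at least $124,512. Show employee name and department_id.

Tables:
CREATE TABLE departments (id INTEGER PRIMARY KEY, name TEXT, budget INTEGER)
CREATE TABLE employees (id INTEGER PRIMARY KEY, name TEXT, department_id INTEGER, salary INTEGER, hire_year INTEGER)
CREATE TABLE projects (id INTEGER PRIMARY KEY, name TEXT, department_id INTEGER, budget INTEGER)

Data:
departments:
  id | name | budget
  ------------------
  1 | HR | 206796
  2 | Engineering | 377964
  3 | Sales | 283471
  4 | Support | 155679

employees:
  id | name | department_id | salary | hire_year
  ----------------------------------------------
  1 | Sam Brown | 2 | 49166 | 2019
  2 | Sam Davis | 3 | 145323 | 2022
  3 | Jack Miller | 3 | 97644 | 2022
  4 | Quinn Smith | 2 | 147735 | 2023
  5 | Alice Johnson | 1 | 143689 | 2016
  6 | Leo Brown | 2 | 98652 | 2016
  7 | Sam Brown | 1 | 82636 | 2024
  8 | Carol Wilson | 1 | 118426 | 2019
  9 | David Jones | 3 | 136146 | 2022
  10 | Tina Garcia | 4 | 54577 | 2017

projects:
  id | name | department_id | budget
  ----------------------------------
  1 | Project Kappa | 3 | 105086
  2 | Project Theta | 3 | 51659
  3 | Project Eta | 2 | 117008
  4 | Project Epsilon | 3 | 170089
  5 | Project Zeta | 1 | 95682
SELECT name, department_id FROM employees WHERE department_id IN (SELECT id FROM departments WHERE budget >= 124512)

Execution result:
name | department_id
Sam Brown | 2
Sam Davis | 3
Jack Miller | 3
Quinn Smith | 2
Alice Johnson | 1
Leo Brown | 2
Sam Brown | 1
Carol Wilson | 1
David Jones | 3
Tina Garcia | 4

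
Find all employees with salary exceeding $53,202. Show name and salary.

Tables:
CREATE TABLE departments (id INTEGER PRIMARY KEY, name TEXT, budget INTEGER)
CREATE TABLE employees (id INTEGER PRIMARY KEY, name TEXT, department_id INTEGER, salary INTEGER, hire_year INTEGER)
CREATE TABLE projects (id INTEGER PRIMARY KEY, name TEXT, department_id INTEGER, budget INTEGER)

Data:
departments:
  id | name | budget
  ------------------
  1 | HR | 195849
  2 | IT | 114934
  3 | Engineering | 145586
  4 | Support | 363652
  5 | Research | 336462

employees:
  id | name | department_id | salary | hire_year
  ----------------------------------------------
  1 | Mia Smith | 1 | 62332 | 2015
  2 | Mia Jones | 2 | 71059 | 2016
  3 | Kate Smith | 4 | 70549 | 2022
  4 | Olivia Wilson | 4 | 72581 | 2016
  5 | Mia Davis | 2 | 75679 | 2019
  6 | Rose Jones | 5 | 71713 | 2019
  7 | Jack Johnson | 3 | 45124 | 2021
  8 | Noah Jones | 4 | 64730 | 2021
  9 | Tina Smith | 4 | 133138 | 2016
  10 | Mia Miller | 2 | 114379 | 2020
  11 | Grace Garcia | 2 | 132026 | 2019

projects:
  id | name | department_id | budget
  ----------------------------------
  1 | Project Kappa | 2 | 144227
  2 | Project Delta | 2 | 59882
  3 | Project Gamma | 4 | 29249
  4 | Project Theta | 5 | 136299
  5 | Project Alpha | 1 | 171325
SELECT name, salary FROM employees WHERE salary > 53202

Execution result:
name | salary
Mia Smith | 62332
Mia Jones | 71059
Kate Smith | 70549
Olivia Wilson | 72581
Mia Davis | 75679
Rose Jones | 71713
Noah Jones | 64730
Tina Smith | 133138
Mia Miller | 114379
Grace Garcia | 132026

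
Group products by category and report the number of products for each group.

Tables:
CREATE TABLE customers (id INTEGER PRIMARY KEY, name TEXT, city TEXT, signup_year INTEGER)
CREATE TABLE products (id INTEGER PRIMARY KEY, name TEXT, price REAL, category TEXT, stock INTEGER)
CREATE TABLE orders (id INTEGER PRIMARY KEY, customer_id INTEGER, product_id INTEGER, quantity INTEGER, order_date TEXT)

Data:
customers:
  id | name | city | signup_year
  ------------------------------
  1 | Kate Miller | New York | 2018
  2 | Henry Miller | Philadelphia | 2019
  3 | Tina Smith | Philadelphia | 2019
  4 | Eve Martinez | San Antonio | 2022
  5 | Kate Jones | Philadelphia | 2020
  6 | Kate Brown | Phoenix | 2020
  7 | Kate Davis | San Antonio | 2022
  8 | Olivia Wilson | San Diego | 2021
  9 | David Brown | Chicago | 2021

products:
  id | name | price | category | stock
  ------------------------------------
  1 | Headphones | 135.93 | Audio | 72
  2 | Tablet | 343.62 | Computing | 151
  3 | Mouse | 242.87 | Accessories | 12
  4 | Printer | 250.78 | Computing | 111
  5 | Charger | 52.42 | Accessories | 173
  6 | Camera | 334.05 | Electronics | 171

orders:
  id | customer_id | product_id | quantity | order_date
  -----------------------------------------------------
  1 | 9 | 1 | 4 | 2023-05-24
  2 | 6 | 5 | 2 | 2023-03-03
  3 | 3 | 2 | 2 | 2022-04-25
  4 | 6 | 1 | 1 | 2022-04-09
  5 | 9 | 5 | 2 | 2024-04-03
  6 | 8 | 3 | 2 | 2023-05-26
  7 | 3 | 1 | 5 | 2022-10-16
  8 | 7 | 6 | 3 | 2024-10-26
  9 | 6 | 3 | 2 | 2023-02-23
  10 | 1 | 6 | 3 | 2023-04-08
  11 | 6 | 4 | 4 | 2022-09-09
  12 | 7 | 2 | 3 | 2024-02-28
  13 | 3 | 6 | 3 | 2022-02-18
SELECT category, COUNT(*) AS n FROM products GROUP BY category

Execution result:
category | n
Accessories | 2
Audio | 1
Computing | 2
Electronics | 1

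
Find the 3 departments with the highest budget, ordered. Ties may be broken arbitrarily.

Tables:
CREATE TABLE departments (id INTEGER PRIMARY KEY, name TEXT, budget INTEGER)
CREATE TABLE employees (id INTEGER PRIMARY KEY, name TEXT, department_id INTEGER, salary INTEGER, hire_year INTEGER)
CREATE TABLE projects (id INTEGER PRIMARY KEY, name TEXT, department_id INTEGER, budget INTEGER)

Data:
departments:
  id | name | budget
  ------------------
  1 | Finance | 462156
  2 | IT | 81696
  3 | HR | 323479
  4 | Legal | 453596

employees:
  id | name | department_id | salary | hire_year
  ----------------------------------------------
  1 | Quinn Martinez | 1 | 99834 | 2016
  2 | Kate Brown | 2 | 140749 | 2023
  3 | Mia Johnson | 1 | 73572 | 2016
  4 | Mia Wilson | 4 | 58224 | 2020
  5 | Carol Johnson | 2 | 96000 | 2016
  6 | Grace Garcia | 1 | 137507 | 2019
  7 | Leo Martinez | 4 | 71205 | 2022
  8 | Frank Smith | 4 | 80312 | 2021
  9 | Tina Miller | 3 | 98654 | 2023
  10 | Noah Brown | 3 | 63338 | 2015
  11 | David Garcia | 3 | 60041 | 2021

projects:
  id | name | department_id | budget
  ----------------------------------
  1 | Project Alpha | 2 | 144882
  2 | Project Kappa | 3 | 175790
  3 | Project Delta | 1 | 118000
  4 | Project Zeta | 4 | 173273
SELECT name, budget FROM departments ORDER BY budget DESC LIMIT 3

Execution result:
name | budget
Finance | 462156
Legal | 453596
HR | 323479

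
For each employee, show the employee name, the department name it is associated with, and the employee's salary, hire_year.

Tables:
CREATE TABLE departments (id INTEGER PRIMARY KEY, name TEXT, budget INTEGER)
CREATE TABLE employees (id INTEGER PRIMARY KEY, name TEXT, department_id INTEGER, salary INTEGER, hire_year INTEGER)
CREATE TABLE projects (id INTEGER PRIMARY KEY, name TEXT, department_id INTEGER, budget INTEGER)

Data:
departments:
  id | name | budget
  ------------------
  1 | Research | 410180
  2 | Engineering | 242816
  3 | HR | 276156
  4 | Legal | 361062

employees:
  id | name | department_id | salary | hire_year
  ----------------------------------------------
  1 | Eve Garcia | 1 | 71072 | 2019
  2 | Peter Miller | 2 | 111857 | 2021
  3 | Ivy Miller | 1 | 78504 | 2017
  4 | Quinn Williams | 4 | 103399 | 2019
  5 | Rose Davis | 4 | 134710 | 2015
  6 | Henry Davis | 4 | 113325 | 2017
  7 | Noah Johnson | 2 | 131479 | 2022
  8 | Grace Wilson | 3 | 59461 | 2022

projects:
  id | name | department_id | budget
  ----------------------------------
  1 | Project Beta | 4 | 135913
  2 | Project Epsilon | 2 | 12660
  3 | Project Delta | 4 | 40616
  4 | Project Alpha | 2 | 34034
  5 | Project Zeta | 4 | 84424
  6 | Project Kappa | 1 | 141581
SELECT c.name, p.name AS department, c.salary, c.hire_year FROM employees c JOIN departments p ON c.department_id = p.id

Execution result:
name | department | salary | hire_year
Eve Garcia | Research | 71072 | 2019
Peter Miller | Engineering | 111857 | 2021
Ivy Miller | Research | 78504 | 2017
Quinn Williams | Legal | 103399 | 2019
Rose Davis | Legal | 134710 | 2015
Henry Davis | Legal | 113325 | 2017
Noah Johnson | Engineering | 131479 | 2022
Grace Wilson | HR | 59461 | 2022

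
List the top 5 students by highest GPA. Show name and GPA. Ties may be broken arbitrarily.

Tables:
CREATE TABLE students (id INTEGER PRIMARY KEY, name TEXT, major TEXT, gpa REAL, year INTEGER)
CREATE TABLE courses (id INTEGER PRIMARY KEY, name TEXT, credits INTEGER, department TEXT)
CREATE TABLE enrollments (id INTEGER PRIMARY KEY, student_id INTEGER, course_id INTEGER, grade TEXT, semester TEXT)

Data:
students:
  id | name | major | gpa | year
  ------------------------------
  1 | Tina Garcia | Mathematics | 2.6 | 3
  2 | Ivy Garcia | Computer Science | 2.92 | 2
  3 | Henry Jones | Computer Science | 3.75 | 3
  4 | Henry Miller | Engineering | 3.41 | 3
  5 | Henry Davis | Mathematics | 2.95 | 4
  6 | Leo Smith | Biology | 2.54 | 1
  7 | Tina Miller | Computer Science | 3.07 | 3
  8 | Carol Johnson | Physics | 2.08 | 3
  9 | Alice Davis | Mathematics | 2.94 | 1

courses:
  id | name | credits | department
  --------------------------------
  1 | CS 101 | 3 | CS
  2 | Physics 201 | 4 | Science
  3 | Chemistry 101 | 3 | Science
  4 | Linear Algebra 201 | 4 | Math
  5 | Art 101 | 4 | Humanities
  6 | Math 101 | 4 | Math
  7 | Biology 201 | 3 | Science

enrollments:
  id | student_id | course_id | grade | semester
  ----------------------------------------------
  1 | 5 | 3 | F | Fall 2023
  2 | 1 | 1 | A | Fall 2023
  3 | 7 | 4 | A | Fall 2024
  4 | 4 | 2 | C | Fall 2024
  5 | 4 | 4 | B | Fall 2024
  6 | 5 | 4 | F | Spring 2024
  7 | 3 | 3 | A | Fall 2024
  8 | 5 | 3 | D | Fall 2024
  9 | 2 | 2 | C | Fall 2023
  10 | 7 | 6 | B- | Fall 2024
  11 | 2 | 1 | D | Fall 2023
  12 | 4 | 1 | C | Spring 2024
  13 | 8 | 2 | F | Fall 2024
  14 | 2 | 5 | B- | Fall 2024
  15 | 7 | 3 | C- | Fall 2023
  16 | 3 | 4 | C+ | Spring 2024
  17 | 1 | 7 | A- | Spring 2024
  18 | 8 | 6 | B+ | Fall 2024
SELECT name, gpa FROM students ORDER BY gpa DESC LIMIT 5

Execution result:
name | gpa
Henry Jones | 3.75
Henry Miller | 3.41
Tina Miller | 3.07
Henry Davis | 2.95
Alice Davis | 2.94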